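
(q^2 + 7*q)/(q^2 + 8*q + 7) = q/(q + 1)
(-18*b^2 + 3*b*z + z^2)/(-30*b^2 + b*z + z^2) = (-3*b + z)/(-5*b + z)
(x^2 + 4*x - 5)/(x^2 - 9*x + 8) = (x + 5)/(x - 8)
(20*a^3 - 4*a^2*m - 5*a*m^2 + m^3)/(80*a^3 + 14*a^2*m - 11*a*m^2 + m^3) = (2*a - m)/(8*a - m)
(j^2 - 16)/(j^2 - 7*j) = (j^2 - 16)/(j*(j - 7))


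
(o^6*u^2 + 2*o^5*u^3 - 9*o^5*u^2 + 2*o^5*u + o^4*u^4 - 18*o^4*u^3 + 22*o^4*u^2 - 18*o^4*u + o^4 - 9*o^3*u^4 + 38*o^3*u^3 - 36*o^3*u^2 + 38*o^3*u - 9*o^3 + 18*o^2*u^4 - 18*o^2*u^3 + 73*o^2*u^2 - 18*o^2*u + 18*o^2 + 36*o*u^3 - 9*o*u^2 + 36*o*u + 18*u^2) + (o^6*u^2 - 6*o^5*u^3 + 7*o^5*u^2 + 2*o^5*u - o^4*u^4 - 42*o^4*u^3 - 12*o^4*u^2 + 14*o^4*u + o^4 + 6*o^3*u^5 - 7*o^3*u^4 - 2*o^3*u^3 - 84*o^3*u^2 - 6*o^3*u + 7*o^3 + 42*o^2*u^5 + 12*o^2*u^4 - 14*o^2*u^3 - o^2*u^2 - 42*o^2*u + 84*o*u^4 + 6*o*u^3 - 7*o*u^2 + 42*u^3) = 2*o^6*u^2 - 4*o^5*u^3 - 2*o^5*u^2 + 4*o^5*u - 60*o^4*u^3 + 10*o^4*u^2 - 4*o^4*u + 2*o^4 + 6*o^3*u^5 - 16*o^3*u^4 + 36*o^3*u^3 - 120*o^3*u^2 + 32*o^3*u - 2*o^3 + 42*o^2*u^5 + 30*o^2*u^4 - 32*o^2*u^3 + 72*o^2*u^2 - 60*o^2*u + 18*o^2 + 84*o*u^4 + 42*o*u^3 - 16*o*u^2 + 36*o*u + 42*u^3 + 18*u^2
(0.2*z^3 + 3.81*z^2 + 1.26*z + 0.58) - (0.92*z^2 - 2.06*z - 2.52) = 0.2*z^3 + 2.89*z^2 + 3.32*z + 3.1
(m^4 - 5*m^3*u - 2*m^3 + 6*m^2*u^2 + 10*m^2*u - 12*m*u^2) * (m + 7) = m^5 - 5*m^4*u + 5*m^4 + 6*m^3*u^2 - 25*m^3*u - 14*m^3 + 30*m^2*u^2 + 70*m^2*u - 84*m*u^2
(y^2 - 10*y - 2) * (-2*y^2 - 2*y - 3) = -2*y^4 + 18*y^3 + 21*y^2 + 34*y + 6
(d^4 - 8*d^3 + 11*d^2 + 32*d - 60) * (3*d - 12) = 3*d^5 - 36*d^4 + 129*d^3 - 36*d^2 - 564*d + 720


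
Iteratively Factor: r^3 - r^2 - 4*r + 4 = (r - 2)*(r^2 + r - 2) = (r - 2)*(r + 2)*(r - 1)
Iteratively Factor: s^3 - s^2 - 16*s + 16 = (s + 4)*(s^2 - 5*s + 4) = (s - 1)*(s + 4)*(s - 4)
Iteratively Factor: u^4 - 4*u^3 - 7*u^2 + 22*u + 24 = (u + 1)*(u^3 - 5*u^2 - 2*u + 24) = (u - 4)*(u + 1)*(u^2 - u - 6) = (u - 4)*(u - 3)*(u + 1)*(u + 2)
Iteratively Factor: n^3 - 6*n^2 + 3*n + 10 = (n - 5)*(n^2 - n - 2) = (n - 5)*(n - 2)*(n + 1)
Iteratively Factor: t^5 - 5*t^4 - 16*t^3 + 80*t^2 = (t)*(t^4 - 5*t^3 - 16*t^2 + 80*t) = t*(t - 4)*(t^3 - t^2 - 20*t) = t*(t - 5)*(t - 4)*(t^2 + 4*t) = t^2*(t - 5)*(t - 4)*(t + 4)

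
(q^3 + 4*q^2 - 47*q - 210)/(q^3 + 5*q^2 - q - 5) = (q^2 - q - 42)/(q^2 - 1)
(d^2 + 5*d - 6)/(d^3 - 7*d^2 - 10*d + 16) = (d + 6)/(d^2 - 6*d - 16)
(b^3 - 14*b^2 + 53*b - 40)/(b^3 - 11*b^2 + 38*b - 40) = (b^2 - 9*b + 8)/(b^2 - 6*b + 8)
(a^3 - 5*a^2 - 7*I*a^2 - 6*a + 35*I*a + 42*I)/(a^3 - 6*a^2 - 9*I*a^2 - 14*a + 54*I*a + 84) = (a + 1)/(a - 2*I)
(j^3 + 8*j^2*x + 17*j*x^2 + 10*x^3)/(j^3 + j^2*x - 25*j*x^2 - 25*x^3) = (-j - 2*x)/(-j + 5*x)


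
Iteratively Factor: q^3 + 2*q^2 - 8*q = (q)*(q^2 + 2*q - 8) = q*(q - 2)*(q + 4)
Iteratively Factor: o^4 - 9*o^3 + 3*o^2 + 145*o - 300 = (o + 4)*(o^3 - 13*o^2 + 55*o - 75) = (o - 3)*(o + 4)*(o^2 - 10*o + 25) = (o - 5)*(o - 3)*(o + 4)*(o - 5)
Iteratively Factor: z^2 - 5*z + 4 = (z - 1)*(z - 4)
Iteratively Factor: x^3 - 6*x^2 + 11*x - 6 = (x - 1)*(x^2 - 5*x + 6) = (x - 2)*(x - 1)*(x - 3)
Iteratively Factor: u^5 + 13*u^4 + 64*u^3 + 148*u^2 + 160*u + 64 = (u + 2)*(u^4 + 11*u^3 + 42*u^2 + 64*u + 32) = (u + 2)*(u + 4)*(u^3 + 7*u^2 + 14*u + 8) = (u + 2)*(u + 4)^2*(u^2 + 3*u + 2) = (u + 2)^2*(u + 4)^2*(u + 1)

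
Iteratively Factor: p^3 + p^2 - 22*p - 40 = (p + 4)*(p^2 - 3*p - 10) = (p - 5)*(p + 4)*(p + 2)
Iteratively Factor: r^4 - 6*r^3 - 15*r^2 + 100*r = (r - 5)*(r^3 - r^2 - 20*r) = r*(r - 5)*(r^2 - r - 20) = r*(r - 5)*(r + 4)*(r - 5)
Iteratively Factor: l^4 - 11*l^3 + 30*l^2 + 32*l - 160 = (l - 4)*(l^3 - 7*l^2 + 2*l + 40) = (l - 5)*(l - 4)*(l^2 - 2*l - 8) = (l - 5)*(l - 4)*(l + 2)*(l - 4)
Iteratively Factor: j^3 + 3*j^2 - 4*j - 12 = (j + 3)*(j^2 - 4) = (j - 2)*(j + 3)*(j + 2)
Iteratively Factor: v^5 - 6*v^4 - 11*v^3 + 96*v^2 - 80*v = (v - 5)*(v^4 - v^3 - 16*v^2 + 16*v) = (v - 5)*(v + 4)*(v^3 - 5*v^2 + 4*v) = (v - 5)*(v - 4)*(v + 4)*(v^2 - v) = v*(v - 5)*(v - 4)*(v + 4)*(v - 1)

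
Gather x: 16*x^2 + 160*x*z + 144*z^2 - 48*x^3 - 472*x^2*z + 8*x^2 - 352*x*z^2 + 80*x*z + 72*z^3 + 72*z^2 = -48*x^3 + x^2*(24 - 472*z) + x*(-352*z^2 + 240*z) + 72*z^3 + 216*z^2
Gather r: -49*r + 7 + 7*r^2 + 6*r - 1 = 7*r^2 - 43*r + 6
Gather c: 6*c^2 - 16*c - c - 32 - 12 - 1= 6*c^2 - 17*c - 45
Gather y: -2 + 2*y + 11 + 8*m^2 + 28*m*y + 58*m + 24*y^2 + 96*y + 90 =8*m^2 + 58*m + 24*y^2 + y*(28*m + 98) + 99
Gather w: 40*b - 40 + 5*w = 40*b + 5*w - 40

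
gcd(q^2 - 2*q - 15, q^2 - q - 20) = q - 5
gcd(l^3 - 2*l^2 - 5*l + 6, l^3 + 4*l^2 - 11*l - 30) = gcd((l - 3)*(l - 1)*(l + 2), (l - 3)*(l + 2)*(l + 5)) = l^2 - l - 6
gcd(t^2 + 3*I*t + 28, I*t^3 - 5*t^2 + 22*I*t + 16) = 1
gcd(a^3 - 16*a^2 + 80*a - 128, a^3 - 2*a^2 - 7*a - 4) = a - 4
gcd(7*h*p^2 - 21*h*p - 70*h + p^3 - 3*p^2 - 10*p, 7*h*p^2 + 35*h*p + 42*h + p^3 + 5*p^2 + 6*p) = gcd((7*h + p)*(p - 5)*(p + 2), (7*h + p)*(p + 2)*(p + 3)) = 7*h*p + 14*h + p^2 + 2*p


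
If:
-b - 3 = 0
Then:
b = -3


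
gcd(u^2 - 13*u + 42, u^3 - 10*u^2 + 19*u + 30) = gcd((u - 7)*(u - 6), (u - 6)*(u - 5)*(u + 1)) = u - 6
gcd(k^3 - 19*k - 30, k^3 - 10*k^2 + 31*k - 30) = k - 5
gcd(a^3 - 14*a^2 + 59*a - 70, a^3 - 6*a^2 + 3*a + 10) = a^2 - 7*a + 10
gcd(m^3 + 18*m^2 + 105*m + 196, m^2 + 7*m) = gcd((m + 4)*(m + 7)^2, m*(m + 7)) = m + 7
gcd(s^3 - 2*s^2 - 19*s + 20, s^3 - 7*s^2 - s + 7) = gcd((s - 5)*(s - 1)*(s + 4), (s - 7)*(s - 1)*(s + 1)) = s - 1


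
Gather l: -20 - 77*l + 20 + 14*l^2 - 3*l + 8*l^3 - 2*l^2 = 8*l^3 + 12*l^2 - 80*l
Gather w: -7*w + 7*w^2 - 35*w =7*w^2 - 42*w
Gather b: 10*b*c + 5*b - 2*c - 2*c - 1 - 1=b*(10*c + 5) - 4*c - 2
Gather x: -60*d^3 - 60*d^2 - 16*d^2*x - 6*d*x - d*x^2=-60*d^3 - 60*d^2 - d*x^2 + x*(-16*d^2 - 6*d)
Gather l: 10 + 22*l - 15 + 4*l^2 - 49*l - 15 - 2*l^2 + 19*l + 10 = 2*l^2 - 8*l - 10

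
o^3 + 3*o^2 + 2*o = o*(o + 1)*(o + 2)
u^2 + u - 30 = (u - 5)*(u + 6)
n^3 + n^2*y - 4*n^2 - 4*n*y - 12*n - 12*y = (n - 6)*(n + 2)*(n + y)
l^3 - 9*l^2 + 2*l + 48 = (l - 8)*(l - 3)*(l + 2)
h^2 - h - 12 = (h - 4)*(h + 3)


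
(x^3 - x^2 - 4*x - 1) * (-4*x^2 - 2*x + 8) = -4*x^5 + 2*x^4 + 26*x^3 + 4*x^2 - 30*x - 8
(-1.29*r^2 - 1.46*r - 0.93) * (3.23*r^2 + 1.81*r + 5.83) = -4.1667*r^4 - 7.0507*r^3 - 13.1672*r^2 - 10.1951*r - 5.4219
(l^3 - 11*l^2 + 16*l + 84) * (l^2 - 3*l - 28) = l^5 - 14*l^4 + 21*l^3 + 344*l^2 - 700*l - 2352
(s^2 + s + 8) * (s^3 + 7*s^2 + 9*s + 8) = s^5 + 8*s^4 + 24*s^3 + 73*s^2 + 80*s + 64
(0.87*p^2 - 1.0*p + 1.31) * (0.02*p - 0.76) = 0.0174*p^3 - 0.6812*p^2 + 0.7862*p - 0.9956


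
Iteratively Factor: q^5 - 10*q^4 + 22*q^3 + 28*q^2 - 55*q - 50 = (q + 1)*(q^4 - 11*q^3 + 33*q^2 - 5*q - 50) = (q + 1)^2*(q^3 - 12*q^2 + 45*q - 50) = (q - 2)*(q + 1)^2*(q^2 - 10*q + 25) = (q - 5)*(q - 2)*(q + 1)^2*(q - 5)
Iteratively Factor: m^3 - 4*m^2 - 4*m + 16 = (m - 4)*(m^2 - 4) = (m - 4)*(m - 2)*(m + 2)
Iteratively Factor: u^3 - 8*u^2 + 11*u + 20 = (u - 5)*(u^2 - 3*u - 4) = (u - 5)*(u - 4)*(u + 1)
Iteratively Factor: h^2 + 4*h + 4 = (h + 2)*(h + 2)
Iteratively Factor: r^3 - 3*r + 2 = (r - 1)*(r^2 + r - 2) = (r - 1)*(r + 2)*(r - 1)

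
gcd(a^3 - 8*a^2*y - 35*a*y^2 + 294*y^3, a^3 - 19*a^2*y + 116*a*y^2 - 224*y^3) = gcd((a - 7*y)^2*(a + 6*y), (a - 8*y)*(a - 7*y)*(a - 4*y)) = -a + 7*y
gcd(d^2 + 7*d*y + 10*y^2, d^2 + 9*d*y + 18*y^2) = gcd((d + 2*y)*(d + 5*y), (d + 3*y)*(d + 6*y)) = 1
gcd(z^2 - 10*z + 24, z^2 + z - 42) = z - 6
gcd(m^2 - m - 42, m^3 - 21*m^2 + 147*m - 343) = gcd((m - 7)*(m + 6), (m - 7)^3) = m - 7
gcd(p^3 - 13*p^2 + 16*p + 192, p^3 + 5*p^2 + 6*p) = p + 3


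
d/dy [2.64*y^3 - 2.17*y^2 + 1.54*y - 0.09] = 7.92*y^2 - 4.34*y + 1.54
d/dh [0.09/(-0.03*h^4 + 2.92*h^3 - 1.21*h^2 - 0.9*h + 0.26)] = (0.0108*h^3 - 0.7884*h^2 + 0.2178*h + 0.081)/(0.03*h^4 - 2.92*h^3 + 1.21*h^2 + 0.9*h - 0.26)^2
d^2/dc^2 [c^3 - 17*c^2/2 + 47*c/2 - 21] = 6*c - 17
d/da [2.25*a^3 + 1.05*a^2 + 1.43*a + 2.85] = 6.75*a^2 + 2.1*a + 1.43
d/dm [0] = 0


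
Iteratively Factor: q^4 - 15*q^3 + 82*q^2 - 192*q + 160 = (q - 5)*(q^3 - 10*q^2 + 32*q - 32) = (q - 5)*(q - 2)*(q^2 - 8*q + 16) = (q - 5)*(q - 4)*(q - 2)*(q - 4)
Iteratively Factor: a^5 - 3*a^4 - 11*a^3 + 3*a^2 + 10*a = (a - 1)*(a^4 - 2*a^3 - 13*a^2 - 10*a) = (a - 1)*(a + 2)*(a^3 - 4*a^2 - 5*a) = (a - 1)*(a + 1)*(a + 2)*(a^2 - 5*a) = (a - 5)*(a - 1)*(a + 1)*(a + 2)*(a)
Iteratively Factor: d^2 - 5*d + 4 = (d - 1)*(d - 4)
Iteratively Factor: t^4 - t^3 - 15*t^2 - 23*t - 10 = (t - 5)*(t^3 + 4*t^2 + 5*t + 2) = (t - 5)*(t + 1)*(t^2 + 3*t + 2) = (t - 5)*(t + 1)*(t + 2)*(t + 1)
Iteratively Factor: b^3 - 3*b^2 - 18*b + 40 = (b - 5)*(b^2 + 2*b - 8) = (b - 5)*(b - 2)*(b + 4)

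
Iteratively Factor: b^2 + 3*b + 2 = (b + 1)*(b + 2)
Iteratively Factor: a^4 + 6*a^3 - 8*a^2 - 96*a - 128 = (a + 4)*(a^3 + 2*a^2 - 16*a - 32) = (a + 2)*(a + 4)*(a^2 - 16) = (a - 4)*(a + 2)*(a + 4)*(a + 4)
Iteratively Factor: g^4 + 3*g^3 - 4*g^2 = (g - 1)*(g^3 + 4*g^2) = g*(g - 1)*(g^2 + 4*g) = g^2*(g - 1)*(g + 4)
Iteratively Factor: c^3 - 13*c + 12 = (c - 1)*(c^2 + c - 12) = (c - 1)*(c + 4)*(c - 3)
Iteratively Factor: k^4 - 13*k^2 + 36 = (k - 3)*(k^3 + 3*k^2 - 4*k - 12) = (k - 3)*(k - 2)*(k^2 + 5*k + 6) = (k - 3)*(k - 2)*(k + 2)*(k + 3)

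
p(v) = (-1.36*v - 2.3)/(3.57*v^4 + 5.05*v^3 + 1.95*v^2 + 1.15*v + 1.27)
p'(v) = (-1.36*v - 2.3)*(-14.28*v^3 - 15.15*v^2 - 3.9*v - 1.15)/(3.57*v^4 + 5.05*v^3 + 1.95*v^2 + 1.15*v + 1.27)^2 - 1.36/(3.57*v^4 + 5.05*v^3 + 1.95*v^2 + 1.15*v + 1.27) = (14.5656*v^4 + 46.58*v^3 + 37.497*v^2 + 8.97*v + 0.9178)/(12.7449*v^8 + 36.057*v^7 + 39.4255*v^6 + 27.906*v^5 + 24.4853*v^4 + 17.312*v^3 + 6.2755*v^2 + 2.921*v + 1.6129)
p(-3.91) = 0.01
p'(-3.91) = 0.00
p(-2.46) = 0.02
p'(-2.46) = 0.01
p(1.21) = -0.18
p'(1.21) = 0.37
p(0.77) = -0.49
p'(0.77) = 1.20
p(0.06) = -1.77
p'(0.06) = 0.88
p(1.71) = -0.07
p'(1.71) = 0.12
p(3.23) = -0.01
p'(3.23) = 0.01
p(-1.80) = 0.01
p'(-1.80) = -0.07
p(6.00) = -0.00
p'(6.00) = 0.00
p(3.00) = -0.01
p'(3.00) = 0.01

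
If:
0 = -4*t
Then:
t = 0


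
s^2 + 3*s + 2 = (s + 1)*(s + 2)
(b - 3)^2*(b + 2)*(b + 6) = b^4 + 2*b^3 - 27*b^2 + 108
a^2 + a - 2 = (a - 1)*(a + 2)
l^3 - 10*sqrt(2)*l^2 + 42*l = l*(l - 7*sqrt(2))*(l - 3*sqrt(2))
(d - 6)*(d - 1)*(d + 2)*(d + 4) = d^4 - d^3 - 28*d^2 - 20*d + 48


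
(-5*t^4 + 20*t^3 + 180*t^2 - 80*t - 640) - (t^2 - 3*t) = -5*t^4 + 20*t^3 + 179*t^2 - 77*t - 640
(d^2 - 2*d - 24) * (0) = 0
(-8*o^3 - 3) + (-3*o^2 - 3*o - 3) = -8*o^3 - 3*o^2 - 3*o - 6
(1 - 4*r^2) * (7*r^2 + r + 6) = -28*r^4 - 4*r^3 - 17*r^2 + r + 6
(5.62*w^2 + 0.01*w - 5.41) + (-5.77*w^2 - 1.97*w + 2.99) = -0.149999999999999*w^2 - 1.96*w - 2.42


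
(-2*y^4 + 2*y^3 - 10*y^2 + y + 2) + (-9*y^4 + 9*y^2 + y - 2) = -11*y^4 + 2*y^3 - y^2 + 2*y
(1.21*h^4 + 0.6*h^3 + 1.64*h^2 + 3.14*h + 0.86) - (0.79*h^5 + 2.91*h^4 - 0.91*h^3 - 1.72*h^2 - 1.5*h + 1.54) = -0.79*h^5 - 1.7*h^4 + 1.51*h^3 + 3.36*h^2 + 4.64*h - 0.68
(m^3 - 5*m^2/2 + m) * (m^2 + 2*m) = m^5 - m^4/2 - 4*m^3 + 2*m^2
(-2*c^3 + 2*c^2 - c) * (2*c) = -4*c^4 + 4*c^3 - 2*c^2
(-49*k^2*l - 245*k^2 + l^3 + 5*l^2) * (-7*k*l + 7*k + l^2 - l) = 343*k^3*l^2 + 1372*k^3*l - 1715*k^3 - 49*k^2*l^3 - 196*k^2*l^2 + 245*k^2*l - 7*k*l^4 - 28*k*l^3 + 35*k*l^2 + l^5 + 4*l^4 - 5*l^3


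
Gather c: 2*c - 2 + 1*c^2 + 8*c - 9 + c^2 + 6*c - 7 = 2*c^2 + 16*c - 18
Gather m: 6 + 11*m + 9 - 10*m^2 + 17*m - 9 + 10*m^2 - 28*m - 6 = 0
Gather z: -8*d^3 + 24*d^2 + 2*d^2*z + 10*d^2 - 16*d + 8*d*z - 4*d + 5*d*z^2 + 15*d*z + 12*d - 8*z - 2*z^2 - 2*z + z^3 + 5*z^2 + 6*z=-8*d^3 + 34*d^2 - 8*d + z^3 + z^2*(5*d + 3) + z*(2*d^2 + 23*d - 4)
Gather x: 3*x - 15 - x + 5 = 2*x - 10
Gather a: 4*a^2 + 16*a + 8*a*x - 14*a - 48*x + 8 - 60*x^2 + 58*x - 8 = 4*a^2 + a*(8*x + 2) - 60*x^2 + 10*x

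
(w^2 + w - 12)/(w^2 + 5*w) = (w^2 + w - 12)/(w*(w + 5))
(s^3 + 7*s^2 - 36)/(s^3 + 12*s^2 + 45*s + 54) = (s - 2)/(s + 3)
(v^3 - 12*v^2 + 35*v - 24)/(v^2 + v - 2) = (v^2 - 11*v + 24)/(v + 2)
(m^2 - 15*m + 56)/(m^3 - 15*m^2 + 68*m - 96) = (m - 7)/(m^2 - 7*m + 12)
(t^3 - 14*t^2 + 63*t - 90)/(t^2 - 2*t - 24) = (t^2 - 8*t + 15)/(t + 4)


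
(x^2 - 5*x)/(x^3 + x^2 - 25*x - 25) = x/(x^2 + 6*x + 5)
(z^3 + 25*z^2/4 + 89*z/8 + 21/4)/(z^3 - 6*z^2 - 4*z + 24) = (8*z^2 + 34*z + 21)/(8*(z^2 - 8*z + 12))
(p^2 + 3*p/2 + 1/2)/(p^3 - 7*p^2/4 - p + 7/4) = 2*(2*p + 1)/(4*p^2 - 11*p + 7)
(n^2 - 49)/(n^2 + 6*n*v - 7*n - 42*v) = (n + 7)/(n + 6*v)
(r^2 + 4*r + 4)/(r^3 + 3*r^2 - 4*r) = (r^2 + 4*r + 4)/(r*(r^2 + 3*r - 4))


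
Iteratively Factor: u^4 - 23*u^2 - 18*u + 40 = (u - 5)*(u^3 + 5*u^2 + 2*u - 8) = (u - 5)*(u + 2)*(u^2 + 3*u - 4) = (u - 5)*(u + 2)*(u + 4)*(u - 1)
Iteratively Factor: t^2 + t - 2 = (t - 1)*(t + 2)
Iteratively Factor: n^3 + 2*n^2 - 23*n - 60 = (n + 3)*(n^2 - n - 20) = (n + 3)*(n + 4)*(n - 5)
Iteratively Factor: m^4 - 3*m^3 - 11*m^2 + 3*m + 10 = (m - 1)*(m^3 - 2*m^2 - 13*m - 10) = (m - 1)*(m + 2)*(m^2 - 4*m - 5) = (m - 5)*(m - 1)*(m + 2)*(m + 1)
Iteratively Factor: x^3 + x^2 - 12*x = (x)*(x^2 + x - 12) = x*(x + 4)*(x - 3)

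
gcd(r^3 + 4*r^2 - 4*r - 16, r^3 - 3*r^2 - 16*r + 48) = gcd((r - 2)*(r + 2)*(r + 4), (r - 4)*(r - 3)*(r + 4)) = r + 4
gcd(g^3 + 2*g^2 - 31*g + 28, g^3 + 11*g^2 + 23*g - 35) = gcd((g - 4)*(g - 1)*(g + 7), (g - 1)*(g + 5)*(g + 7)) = g^2 + 6*g - 7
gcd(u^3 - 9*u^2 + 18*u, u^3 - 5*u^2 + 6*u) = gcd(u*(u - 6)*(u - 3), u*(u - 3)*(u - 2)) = u^2 - 3*u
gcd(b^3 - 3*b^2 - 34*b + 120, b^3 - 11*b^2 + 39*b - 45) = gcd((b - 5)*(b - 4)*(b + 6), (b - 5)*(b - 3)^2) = b - 5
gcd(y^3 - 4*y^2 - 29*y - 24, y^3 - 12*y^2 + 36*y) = 1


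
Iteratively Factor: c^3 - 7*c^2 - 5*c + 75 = (c - 5)*(c^2 - 2*c - 15) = (c - 5)^2*(c + 3)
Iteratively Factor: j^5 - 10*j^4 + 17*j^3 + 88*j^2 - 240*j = (j - 4)*(j^4 - 6*j^3 - 7*j^2 + 60*j) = (j - 4)*(j + 3)*(j^3 - 9*j^2 + 20*j) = (j - 5)*(j - 4)*(j + 3)*(j^2 - 4*j) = (j - 5)*(j - 4)^2*(j + 3)*(j)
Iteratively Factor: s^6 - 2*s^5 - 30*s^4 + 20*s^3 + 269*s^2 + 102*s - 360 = (s + 3)*(s^5 - 5*s^4 - 15*s^3 + 65*s^2 + 74*s - 120) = (s - 5)*(s + 3)*(s^4 - 15*s^2 - 10*s + 24) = (s - 5)*(s + 3)^2*(s^3 - 3*s^2 - 6*s + 8) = (s - 5)*(s + 2)*(s + 3)^2*(s^2 - 5*s + 4) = (s - 5)*(s - 4)*(s + 2)*(s + 3)^2*(s - 1)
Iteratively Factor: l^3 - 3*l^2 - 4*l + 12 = (l + 2)*(l^2 - 5*l + 6) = (l - 2)*(l + 2)*(l - 3)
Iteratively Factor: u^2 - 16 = (u - 4)*(u + 4)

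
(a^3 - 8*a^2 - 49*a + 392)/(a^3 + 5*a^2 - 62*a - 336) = (a - 7)/(a + 6)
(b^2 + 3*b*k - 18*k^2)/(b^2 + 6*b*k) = (b - 3*k)/b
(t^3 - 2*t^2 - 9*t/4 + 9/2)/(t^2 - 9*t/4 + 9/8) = 2*(2*t^2 - t - 6)/(4*t - 3)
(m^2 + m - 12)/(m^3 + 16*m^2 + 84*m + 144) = (m - 3)/(m^2 + 12*m + 36)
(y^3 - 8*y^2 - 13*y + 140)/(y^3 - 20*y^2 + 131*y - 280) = (y + 4)/(y - 8)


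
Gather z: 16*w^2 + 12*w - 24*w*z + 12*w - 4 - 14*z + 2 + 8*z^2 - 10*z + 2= 16*w^2 + 24*w + 8*z^2 + z*(-24*w - 24)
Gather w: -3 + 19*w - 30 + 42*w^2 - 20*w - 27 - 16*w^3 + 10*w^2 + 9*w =-16*w^3 + 52*w^2 + 8*w - 60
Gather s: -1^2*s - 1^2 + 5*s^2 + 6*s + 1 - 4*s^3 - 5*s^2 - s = -4*s^3 + 4*s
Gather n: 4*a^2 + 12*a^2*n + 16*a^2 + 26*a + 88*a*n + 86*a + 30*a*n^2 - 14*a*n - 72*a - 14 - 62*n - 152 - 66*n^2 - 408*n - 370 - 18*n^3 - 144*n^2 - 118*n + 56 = 20*a^2 + 40*a - 18*n^3 + n^2*(30*a - 210) + n*(12*a^2 + 74*a - 588) - 480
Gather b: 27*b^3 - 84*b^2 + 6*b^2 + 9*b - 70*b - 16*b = 27*b^3 - 78*b^2 - 77*b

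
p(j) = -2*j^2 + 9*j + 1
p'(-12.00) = 57.00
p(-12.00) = -395.00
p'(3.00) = -3.00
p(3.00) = 10.00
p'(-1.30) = 14.20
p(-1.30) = -14.08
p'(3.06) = -3.24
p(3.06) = 9.81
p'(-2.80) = 20.20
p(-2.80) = -39.88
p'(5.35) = -12.40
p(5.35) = -8.09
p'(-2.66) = 19.64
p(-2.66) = -37.09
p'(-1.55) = 15.20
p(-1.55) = -17.76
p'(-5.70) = 31.80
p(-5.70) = -115.28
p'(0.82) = 5.72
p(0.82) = 7.04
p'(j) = 9 - 4*j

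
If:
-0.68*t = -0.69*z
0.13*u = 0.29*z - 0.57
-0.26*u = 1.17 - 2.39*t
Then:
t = 0.02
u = -4.35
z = 0.02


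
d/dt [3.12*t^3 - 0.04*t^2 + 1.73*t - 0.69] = 9.36*t^2 - 0.08*t + 1.73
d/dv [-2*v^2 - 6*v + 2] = -4*v - 6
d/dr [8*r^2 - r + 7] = 16*r - 1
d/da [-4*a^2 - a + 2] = -8*a - 1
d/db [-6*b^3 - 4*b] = -18*b^2 - 4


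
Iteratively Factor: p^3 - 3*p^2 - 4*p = (p)*(p^2 - 3*p - 4) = p*(p - 4)*(p + 1)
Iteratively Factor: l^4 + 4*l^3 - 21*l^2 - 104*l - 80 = (l + 4)*(l^3 - 21*l - 20) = (l + 4)^2*(l^2 - 4*l - 5) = (l - 5)*(l + 4)^2*(l + 1)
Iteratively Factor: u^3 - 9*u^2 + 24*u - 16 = (u - 4)*(u^2 - 5*u + 4) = (u - 4)*(u - 1)*(u - 4)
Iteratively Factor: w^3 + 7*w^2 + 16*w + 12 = (w + 2)*(w^2 + 5*w + 6) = (w + 2)^2*(w + 3)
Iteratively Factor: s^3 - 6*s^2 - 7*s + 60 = (s - 5)*(s^2 - s - 12) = (s - 5)*(s + 3)*(s - 4)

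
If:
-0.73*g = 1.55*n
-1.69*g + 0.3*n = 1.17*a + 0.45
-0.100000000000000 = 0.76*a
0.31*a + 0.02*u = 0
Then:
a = -0.13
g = -0.16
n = 0.08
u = 2.04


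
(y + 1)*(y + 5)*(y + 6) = y^3 + 12*y^2 + 41*y + 30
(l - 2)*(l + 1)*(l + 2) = l^3 + l^2 - 4*l - 4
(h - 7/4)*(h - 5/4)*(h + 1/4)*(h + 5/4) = h^4 - 3*h^3/2 - 2*h^2 + 75*h/32 + 175/256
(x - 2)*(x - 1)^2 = x^3 - 4*x^2 + 5*x - 2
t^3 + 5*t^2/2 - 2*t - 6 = (t - 3/2)*(t + 2)^2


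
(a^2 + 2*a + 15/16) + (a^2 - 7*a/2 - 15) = 2*a^2 - 3*a/2 - 225/16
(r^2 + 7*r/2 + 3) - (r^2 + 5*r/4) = 9*r/4 + 3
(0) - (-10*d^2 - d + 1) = 10*d^2 + d - 1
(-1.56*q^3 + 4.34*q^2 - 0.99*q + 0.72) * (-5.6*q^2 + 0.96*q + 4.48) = 8.736*q^5 - 25.8016*q^4 + 2.7216*q^3 + 14.4608*q^2 - 3.744*q + 3.2256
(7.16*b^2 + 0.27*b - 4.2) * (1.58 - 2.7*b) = -19.332*b^3 + 10.5838*b^2 + 11.7666*b - 6.636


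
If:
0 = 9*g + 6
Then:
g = -2/3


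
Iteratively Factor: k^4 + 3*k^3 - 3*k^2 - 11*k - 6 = (k + 3)*(k^3 - 3*k - 2) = (k + 1)*(k + 3)*(k^2 - k - 2) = (k + 1)^2*(k + 3)*(k - 2)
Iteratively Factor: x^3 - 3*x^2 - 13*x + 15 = (x - 5)*(x^2 + 2*x - 3) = (x - 5)*(x + 3)*(x - 1)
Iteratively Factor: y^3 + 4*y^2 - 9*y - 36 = (y - 3)*(y^2 + 7*y + 12) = (y - 3)*(y + 4)*(y + 3)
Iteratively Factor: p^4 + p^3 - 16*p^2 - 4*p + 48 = (p + 4)*(p^3 - 3*p^2 - 4*p + 12) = (p - 2)*(p + 4)*(p^2 - p - 6) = (p - 2)*(p + 2)*(p + 4)*(p - 3)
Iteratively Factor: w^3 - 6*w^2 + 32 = (w - 4)*(w^2 - 2*w - 8) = (w - 4)*(w + 2)*(w - 4)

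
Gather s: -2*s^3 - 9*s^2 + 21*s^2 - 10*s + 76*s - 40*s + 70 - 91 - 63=-2*s^3 + 12*s^2 + 26*s - 84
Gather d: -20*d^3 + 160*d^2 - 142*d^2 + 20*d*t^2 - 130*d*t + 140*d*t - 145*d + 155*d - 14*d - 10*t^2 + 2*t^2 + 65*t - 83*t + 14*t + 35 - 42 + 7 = -20*d^3 + 18*d^2 + d*(20*t^2 + 10*t - 4) - 8*t^2 - 4*t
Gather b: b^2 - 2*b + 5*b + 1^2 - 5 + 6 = b^2 + 3*b + 2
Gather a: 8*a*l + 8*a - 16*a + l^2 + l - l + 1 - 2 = a*(8*l - 8) + l^2 - 1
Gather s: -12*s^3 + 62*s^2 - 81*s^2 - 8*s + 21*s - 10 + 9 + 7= -12*s^3 - 19*s^2 + 13*s + 6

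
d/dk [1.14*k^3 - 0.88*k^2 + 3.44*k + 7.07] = 3.42*k^2 - 1.76*k + 3.44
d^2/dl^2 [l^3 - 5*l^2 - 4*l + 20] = 6*l - 10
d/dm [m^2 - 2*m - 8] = 2*m - 2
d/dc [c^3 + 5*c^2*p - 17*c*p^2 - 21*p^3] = 3*c^2 + 10*c*p - 17*p^2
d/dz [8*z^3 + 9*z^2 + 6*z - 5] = 24*z^2 + 18*z + 6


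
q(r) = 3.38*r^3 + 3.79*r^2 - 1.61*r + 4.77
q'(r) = 10.14*r^2 + 7.58*r - 1.61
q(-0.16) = 5.11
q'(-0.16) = -2.56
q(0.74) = 7.02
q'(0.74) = 9.55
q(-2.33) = -13.66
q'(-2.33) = 35.78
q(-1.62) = 2.95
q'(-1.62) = 12.72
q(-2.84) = -37.51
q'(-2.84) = 58.65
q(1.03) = 10.83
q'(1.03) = 16.95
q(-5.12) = -341.29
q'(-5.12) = 225.39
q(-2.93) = -43.00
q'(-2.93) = 63.23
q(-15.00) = -10525.83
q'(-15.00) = 2166.19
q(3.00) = 125.31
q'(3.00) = 112.39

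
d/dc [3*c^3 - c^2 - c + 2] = 9*c^2 - 2*c - 1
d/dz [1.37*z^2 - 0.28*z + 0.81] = 2.74*z - 0.28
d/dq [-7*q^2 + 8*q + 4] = 8 - 14*q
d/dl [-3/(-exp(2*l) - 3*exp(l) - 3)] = (-6*exp(l) - 9)*exp(l)/(exp(2*l) + 3*exp(l) + 3)^2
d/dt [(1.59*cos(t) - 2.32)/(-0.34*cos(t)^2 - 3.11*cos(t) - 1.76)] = (-0.5406*cos(t)^2 + 1.5776*cos(t) + 10.0136)*sin(t)/(0.1156*cos(t)^4 + 2.1148*cos(t)^3 + 10.8689*cos(t)^2 + 10.9472*cos(t) + 3.0976)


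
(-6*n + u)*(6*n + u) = -36*n^2 + u^2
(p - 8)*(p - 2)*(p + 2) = p^3 - 8*p^2 - 4*p + 32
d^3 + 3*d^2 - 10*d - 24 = (d - 3)*(d + 2)*(d + 4)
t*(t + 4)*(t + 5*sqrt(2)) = t^3 + 4*t^2 + 5*sqrt(2)*t^2 + 20*sqrt(2)*t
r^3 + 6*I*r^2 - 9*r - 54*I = (r - 3)*(r + 3)*(r + 6*I)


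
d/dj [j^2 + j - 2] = 2*j + 1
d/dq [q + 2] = 1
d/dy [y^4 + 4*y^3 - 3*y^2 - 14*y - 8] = 4*y^3 + 12*y^2 - 6*y - 14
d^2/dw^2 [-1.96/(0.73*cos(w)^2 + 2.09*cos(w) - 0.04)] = (4.177936*(1 - cos(w)^2)^2 + 8.971116*cos(w)^3 + 10.879372*cos(w)^2 - 17.778376*cos(w) - 21.415352)/(0.73*cos(w)^2 + 2.09*cos(w) - 0.04)^3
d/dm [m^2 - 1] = 2*m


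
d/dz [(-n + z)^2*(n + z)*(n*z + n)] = n*(n - z)*((n - z)*(n + z) + (n - z)*(z + 1) - 2*(n + z)*(z + 1))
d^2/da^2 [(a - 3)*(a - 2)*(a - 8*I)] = 6*a - 10 - 16*I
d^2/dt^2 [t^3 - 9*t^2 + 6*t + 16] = 6*t - 18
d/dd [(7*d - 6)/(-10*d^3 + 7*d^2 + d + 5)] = (-70*d^3 + 49*d^2 + 7*d - (7*d - 6)*(-30*d^2 + 14*d + 1) + 35)/(-10*d^3 + 7*d^2 + d + 5)^2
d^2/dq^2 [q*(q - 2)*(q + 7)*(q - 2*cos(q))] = 2*q^3*cos(q) + 12*q^2*sin(q) + 10*q^2*cos(q) + 12*q^2 - 40*sqrt(2)*q*cos(q + pi/4) + 30*q - 56*sin(q) - 20*cos(q) - 28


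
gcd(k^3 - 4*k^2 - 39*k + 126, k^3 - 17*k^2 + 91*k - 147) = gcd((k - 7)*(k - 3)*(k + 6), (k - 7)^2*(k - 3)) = k^2 - 10*k + 21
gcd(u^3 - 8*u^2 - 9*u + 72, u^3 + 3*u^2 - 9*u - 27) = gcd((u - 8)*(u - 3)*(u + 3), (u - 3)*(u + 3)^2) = u^2 - 9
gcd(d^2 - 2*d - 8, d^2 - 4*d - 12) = d + 2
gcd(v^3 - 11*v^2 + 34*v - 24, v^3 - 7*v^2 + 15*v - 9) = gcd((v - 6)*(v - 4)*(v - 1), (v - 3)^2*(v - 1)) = v - 1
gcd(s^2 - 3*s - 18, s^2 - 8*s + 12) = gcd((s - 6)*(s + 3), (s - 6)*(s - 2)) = s - 6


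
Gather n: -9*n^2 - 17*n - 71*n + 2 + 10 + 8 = -9*n^2 - 88*n + 20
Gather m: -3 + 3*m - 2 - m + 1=2*m - 4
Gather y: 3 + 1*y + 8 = y + 11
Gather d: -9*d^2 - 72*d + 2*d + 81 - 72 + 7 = -9*d^2 - 70*d + 16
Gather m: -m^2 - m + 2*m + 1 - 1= -m^2 + m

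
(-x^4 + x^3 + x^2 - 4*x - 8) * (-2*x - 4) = 2*x^5 + 2*x^4 - 6*x^3 + 4*x^2 + 32*x + 32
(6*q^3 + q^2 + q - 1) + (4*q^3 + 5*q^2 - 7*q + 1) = 10*q^3 + 6*q^2 - 6*q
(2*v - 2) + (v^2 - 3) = v^2 + 2*v - 5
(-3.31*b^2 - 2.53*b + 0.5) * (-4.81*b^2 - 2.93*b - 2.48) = 15.9211*b^4 + 21.8676*b^3 + 13.2167*b^2 + 4.8094*b - 1.24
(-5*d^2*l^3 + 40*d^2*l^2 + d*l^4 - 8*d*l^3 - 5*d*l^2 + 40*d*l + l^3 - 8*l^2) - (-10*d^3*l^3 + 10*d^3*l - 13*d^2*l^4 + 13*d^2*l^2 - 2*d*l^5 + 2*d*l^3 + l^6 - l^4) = 10*d^3*l^3 - 10*d^3*l + 13*d^2*l^4 - 5*d^2*l^3 + 27*d^2*l^2 + 2*d*l^5 + d*l^4 - 10*d*l^3 - 5*d*l^2 + 40*d*l - l^6 + l^4 + l^3 - 8*l^2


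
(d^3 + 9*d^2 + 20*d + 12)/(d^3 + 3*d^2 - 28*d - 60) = (d + 1)/(d - 5)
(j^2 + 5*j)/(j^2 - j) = (j + 5)/(j - 1)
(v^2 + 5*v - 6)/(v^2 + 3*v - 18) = (v - 1)/(v - 3)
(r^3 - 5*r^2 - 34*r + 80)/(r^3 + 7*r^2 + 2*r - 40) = (r - 8)/(r + 4)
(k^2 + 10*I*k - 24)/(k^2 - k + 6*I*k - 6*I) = (k + 4*I)/(k - 1)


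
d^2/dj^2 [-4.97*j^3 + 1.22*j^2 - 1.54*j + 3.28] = 2.44 - 29.82*j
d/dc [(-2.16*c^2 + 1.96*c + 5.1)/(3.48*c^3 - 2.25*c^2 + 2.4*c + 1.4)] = (7.5168*c^4 - 13.6416*c^3 - 54.018*c^2 + 16.902*c - 9.496)/(12.1104*c^6 - 15.66*c^5 + 21.7665*c^4 - 1.056*c^3 - 0.54*c^2 + 6.72*c + 1.96)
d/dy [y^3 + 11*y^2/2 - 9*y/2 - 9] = 3*y^2 + 11*y - 9/2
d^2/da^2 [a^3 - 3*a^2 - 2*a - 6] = 6*a - 6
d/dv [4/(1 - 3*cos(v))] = -12*sin(v)/(3*cos(v) - 1)^2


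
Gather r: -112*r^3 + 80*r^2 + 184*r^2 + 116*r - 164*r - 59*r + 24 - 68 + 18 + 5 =-112*r^3 + 264*r^2 - 107*r - 21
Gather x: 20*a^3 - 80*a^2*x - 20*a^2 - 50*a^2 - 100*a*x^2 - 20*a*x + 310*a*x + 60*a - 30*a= 20*a^3 - 70*a^2 - 100*a*x^2 + 30*a + x*(-80*a^2 + 290*a)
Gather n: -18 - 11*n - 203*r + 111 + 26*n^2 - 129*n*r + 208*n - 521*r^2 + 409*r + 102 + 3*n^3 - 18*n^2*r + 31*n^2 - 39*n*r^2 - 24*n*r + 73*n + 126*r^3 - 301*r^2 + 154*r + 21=3*n^3 + n^2*(57 - 18*r) + n*(-39*r^2 - 153*r + 270) + 126*r^3 - 822*r^2 + 360*r + 216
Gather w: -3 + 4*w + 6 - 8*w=3 - 4*w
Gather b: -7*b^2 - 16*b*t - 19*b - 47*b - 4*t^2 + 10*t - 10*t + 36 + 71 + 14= -7*b^2 + b*(-16*t - 66) - 4*t^2 + 121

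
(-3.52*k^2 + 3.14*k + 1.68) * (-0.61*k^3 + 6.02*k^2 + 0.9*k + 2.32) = 2.1472*k^5 - 23.1058*k^4 + 14.71*k^3 + 4.7732*k^2 + 8.7968*k + 3.8976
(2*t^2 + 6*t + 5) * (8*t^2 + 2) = 16*t^4 + 48*t^3 + 44*t^2 + 12*t + 10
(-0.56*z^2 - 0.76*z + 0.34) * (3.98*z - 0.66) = -2.2288*z^3 - 2.6552*z^2 + 1.8548*z - 0.2244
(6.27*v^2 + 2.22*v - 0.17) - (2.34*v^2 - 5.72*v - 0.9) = 3.93*v^2 + 7.94*v + 0.73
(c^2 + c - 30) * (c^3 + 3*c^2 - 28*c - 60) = c^5 + 4*c^4 - 55*c^3 - 178*c^2 + 780*c + 1800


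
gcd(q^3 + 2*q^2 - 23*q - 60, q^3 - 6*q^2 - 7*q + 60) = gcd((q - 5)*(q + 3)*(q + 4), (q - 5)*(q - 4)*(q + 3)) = q^2 - 2*q - 15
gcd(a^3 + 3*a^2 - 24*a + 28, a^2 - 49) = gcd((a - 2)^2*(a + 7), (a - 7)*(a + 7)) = a + 7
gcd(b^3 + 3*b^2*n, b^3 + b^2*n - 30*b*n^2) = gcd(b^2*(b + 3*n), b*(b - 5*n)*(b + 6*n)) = b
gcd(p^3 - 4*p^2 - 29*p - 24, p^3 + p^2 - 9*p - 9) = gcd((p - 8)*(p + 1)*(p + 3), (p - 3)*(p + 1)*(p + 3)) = p^2 + 4*p + 3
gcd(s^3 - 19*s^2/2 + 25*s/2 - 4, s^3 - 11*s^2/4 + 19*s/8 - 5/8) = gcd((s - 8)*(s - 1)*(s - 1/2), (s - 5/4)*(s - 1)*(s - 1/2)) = s^2 - 3*s/2 + 1/2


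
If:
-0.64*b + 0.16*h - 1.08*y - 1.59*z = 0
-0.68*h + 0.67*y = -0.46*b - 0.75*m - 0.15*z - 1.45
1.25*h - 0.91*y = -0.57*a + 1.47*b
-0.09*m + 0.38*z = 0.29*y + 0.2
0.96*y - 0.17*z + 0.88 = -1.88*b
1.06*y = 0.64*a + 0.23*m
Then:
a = 1.25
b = -0.55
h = -1.10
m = -2.74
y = 0.16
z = 0.00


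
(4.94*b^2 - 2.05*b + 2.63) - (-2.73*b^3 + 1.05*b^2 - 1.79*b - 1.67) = 2.73*b^3 + 3.89*b^2 - 0.26*b + 4.3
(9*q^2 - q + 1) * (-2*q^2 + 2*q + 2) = -18*q^4 + 20*q^3 + 14*q^2 + 2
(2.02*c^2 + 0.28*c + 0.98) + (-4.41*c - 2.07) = 2.02*c^2 - 4.13*c - 1.09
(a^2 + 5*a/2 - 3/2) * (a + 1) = a^3 + 7*a^2/2 + a - 3/2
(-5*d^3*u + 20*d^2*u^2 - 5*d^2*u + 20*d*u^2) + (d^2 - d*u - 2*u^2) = -5*d^3*u + 20*d^2*u^2 - 5*d^2*u + d^2 + 20*d*u^2 - d*u - 2*u^2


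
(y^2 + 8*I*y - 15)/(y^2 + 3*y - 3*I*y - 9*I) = (y^2 + 8*I*y - 15)/(y^2 + 3*y*(1 - I) - 9*I)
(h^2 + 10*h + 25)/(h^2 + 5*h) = (h + 5)/h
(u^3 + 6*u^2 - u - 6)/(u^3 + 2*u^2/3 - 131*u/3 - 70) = 3*(u^2 - 1)/(3*u^2 - 16*u - 35)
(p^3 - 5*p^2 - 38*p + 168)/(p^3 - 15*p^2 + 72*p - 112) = (p + 6)/(p - 4)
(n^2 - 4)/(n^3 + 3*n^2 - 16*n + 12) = (n + 2)/(n^2 + 5*n - 6)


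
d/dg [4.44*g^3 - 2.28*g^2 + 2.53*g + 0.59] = 13.32*g^2 - 4.56*g + 2.53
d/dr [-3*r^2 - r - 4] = -6*r - 1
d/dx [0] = 0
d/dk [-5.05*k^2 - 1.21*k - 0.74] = -10.1*k - 1.21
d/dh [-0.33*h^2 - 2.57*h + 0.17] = -0.66*h - 2.57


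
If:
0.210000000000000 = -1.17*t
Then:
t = -0.18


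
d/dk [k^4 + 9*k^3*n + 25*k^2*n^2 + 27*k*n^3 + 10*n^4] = 4*k^3 + 27*k^2*n + 50*k*n^2 + 27*n^3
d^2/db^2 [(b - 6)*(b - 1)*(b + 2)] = 6*b - 10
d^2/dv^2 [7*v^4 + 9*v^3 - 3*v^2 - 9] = 84*v^2 + 54*v - 6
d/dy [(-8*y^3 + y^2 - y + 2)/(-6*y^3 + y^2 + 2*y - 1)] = (-2*y^4 - 44*y^3 + 63*y^2 - 6*y - 3)/(36*y^6 - 12*y^5 - 23*y^4 + 16*y^3 + 2*y^2 - 4*y + 1)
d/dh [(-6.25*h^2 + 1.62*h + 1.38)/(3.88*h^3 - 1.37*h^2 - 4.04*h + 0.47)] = (24.25*h^4 - 12.5712*h^3 + 11.4062*h^2 - 2.0938*h + 6.3366)/(15.0544*h^6 - 10.6312*h^5 - 29.4735*h^4 + 14.7168*h^3 + 15.0338*h^2 - 3.7976*h + 0.2209)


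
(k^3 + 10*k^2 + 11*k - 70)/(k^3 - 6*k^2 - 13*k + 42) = (k^2 + 12*k + 35)/(k^2 - 4*k - 21)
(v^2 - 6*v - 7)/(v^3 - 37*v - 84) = (v + 1)/(v^2 + 7*v + 12)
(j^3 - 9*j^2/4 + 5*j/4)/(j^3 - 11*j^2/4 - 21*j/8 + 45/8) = 2*j*(j - 1)/(2*j^2 - 3*j - 9)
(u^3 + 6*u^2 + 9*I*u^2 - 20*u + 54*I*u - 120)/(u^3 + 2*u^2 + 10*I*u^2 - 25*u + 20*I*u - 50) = (u^2 + u*(6 + 4*I) + 24*I)/(u^2 + u*(2 + 5*I) + 10*I)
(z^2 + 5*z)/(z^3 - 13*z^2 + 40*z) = (z + 5)/(z^2 - 13*z + 40)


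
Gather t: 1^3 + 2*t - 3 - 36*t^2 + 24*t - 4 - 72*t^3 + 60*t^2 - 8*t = -72*t^3 + 24*t^2 + 18*t - 6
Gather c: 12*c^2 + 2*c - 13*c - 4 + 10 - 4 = 12*c^2 - 11*c + 2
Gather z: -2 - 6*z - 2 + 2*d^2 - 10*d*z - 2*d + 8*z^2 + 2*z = 2*d^2 - 2*d + 8*z^2 + z*(-10*d - 4) - 4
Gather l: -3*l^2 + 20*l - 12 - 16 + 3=-3*l^2 + 20*l - 25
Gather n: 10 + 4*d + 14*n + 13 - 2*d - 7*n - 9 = 2*d + 7*n + 14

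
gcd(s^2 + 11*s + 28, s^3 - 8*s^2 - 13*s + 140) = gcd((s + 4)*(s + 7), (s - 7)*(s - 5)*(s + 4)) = s + 4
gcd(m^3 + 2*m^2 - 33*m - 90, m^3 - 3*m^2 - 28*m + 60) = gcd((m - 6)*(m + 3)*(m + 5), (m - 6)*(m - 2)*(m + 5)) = m^2 - m - 30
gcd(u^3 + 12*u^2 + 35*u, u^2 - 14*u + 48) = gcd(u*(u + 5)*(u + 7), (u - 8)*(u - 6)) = 1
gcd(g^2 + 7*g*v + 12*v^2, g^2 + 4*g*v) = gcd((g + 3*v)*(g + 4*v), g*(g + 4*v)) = g + 4*v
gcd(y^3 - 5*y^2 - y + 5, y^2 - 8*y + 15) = y - 5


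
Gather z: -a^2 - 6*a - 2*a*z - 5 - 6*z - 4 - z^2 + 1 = -a^2 - 6*a - z^2 + z*(-2*a - 6) - 8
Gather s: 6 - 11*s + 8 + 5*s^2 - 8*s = 5*s^2 - 19*s + 14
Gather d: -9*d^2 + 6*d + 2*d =-9*d^2 + 8*d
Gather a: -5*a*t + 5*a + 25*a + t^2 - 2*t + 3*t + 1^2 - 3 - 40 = a*(30 - 5*t) + t^2 + t - 42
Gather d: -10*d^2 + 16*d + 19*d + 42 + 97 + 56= -10*d^2 + 35*d + 195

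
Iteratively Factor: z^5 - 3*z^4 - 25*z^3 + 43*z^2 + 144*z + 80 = (z - 5)*(z^4 + 2*z^3 - 15*z^2 - 32*z - 16) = (z - 5)*(z + 1)*(z^3 + z^2 - 16*z - 16) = (z - 5)*(z - 4)*(z + 1)*(z^2 + 5*z + 4) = (z - 5)*(z - 4)*(z + 1)^2*(z + 4)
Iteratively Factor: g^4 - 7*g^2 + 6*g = (g - 1)*(g^3 + g^2 - 6*g) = g*(g - 1)*(g^2 + g - 6) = g*(g - 1)*(g + 3)*(g - 2)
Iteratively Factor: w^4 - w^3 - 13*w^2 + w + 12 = (w - 1)*(w^3 - 13*w - 12) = (w - 4)*(w - 1)*(w^2 + 4*w + 3) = (w - 4)*(w - 1)*(w + 3)*(w + 1)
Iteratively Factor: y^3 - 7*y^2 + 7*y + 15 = (y + 1)*(y^2 - 8*y + 15) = (y - 3)*(y + 1)*(y - 5)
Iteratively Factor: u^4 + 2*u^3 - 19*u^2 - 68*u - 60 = (u + 2)*(u^3 - 19*u - 30) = (u - 5)*(u + 2)*(u^2 + 5*u + 6) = (u - 5)*(u + 2)*(u + 3)*(u + 2)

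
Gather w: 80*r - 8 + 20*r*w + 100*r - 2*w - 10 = 180*r + w*(20*r - 2) - 18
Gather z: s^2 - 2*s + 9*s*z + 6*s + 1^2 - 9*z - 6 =s^2 + 4*s + z*(9*s - 9) - 5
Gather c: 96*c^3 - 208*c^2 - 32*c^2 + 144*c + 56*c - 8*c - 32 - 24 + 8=96*c^3 - 240*c^2 + 192*c - 48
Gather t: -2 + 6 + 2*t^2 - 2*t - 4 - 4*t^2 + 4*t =-2*t^2 + 2*t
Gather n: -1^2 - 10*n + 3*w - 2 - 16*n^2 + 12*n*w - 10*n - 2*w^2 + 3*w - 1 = -16*n^2 + n*(12*w - 20) - 2*w^2 + 6*w - 4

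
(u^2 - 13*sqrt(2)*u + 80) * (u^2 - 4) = u^4 - 13*sqrt(2)*u^3 + 76*u^2 + 52*sqrt(2)*u - 320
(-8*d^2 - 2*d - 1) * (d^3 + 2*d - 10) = -8*d^5 - 2*d^4 - 17*d^3 + 76*d^2 + 18*d + 10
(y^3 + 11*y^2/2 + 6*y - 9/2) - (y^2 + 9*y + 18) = y^3 + 9*y^2/2 - 3*y - 45/2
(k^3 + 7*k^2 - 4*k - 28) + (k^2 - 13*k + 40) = k^3 + 8*k^2 - 17*k + 12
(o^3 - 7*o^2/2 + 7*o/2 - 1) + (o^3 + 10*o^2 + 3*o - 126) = 2*o^3 + 13*o^2/2 + 13*o/2 - 127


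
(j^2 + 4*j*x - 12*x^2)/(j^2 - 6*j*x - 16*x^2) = (-j^2 - 4*j*x + 12*x^2)/(-j^2 + 6*j*x + 16*x^2)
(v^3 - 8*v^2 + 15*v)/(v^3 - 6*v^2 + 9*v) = (v - 5)/(v - 3)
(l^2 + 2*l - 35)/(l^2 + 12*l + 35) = (l - 5)/(l + 5)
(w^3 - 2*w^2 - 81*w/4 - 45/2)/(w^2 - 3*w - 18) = (w^2 + 4*w + 15/4)/(w + 3)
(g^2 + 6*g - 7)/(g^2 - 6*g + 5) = (g + 7)/(g - 5)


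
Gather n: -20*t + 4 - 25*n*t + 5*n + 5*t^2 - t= n*(5 - 25*t) + 5*t^2 - 21*t + 4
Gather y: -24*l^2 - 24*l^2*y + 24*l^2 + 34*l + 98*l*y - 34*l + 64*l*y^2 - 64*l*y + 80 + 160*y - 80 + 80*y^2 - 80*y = y^2*(64*l + 80) + y*(-24*l^2 + 34*l + 80)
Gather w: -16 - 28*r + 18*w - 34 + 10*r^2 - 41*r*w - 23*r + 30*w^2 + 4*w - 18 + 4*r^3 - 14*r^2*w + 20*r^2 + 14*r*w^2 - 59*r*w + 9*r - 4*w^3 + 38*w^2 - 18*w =4*r^3 + 30*r^2 - 42*r - 4*w^3 + w^2*(14*r + 68) + w*(-14*r^2 - 100*r + 4) - 68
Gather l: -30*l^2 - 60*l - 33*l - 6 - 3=-30*l^2 - 93*l - 9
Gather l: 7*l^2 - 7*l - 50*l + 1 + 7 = 7*l^2 - 57*l + 8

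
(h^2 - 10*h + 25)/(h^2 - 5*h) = (h - 5)/h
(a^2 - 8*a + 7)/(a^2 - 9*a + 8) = (a - 7)/(a - 8)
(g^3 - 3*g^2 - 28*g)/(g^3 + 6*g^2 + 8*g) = (g - 7)/(g + 2)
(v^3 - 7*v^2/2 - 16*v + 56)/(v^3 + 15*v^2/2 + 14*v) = (2*v^2 - 15*v + 28)/(v*(2*v + 7))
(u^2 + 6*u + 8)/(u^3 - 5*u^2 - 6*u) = (u^2 + 6*u + 8)/(u*(u^2 - 5*u - 6))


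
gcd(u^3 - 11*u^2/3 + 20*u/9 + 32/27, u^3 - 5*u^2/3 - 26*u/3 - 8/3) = u + 1/3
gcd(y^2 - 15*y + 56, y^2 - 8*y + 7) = y - 7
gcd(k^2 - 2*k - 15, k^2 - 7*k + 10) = k - 5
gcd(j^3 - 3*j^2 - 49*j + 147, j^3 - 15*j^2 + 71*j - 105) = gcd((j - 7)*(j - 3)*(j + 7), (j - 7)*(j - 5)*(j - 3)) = j^2 - 10*j + 21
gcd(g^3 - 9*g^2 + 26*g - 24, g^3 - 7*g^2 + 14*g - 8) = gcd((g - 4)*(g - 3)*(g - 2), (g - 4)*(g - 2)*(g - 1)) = g^2 - 6*g + 8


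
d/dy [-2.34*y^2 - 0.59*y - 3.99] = -4.68*y - 0.59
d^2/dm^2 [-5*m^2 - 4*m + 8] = -10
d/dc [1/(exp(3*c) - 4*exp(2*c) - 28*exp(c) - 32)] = (-3*exp(2*c) + 8*exp(c) + 28)*exp(c)/(-exp(3*c) + 4*exp(2*c) + 28*exp(c) + 32)^2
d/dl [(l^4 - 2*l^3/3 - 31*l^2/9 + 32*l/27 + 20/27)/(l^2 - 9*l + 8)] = (54*l^5 - 747*l^4 + 1188*l^3 + 373*l^2 - 1528*l + 436)/(27*(l^4 - 18*l^3 + 97*l^2 - 144*l + 64))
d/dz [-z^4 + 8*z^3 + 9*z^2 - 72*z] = -4*z^3 + 24*z^2 + 18*z - 72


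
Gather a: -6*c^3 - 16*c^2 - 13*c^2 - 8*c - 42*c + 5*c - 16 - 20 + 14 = -6*c^3 - 29*c^2 - 45*c - 22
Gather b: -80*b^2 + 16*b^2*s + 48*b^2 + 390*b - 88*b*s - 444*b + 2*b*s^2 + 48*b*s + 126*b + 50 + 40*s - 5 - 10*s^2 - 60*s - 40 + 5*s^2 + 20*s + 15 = b^2*(16*s - 32) + b*(2*s^2 - 40*s + 72) - 5*s^2 + 20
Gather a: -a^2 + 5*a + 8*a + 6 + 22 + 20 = -a^2 + 13*a + 48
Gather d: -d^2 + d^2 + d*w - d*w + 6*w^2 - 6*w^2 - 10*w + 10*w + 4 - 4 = 0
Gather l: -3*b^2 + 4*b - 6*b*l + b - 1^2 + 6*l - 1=-3*b^2 + 5*b + l*(6 - 6*b) - 2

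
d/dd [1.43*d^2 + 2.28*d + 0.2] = 2.86*d + 2.28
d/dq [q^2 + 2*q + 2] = 2*q + 2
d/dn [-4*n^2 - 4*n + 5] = -8*n - 4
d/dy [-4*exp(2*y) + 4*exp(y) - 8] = (4 - 8*exp(y))*exp(y)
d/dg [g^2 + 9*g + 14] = 2*g + 9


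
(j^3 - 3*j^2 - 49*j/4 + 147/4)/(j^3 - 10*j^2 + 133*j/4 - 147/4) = (2*j + 7)/(2*j - 7)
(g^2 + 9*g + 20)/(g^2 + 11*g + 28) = (g + 5)/(g + 7)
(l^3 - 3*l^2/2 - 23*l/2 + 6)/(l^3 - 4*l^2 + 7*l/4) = 2*(l^2 - l - 12)/(l*(2*l - 7))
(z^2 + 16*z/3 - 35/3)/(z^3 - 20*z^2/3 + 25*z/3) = (z + 7)/(z*(z - 5))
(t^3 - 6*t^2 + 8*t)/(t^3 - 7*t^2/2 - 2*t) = 2*(t - 2)/(2*t + 1)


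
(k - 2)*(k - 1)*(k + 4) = k^3 + k^2 - 10*k + 8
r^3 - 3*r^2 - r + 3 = (r - 3)*(r - 1)*(r + 1)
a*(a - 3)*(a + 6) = a^3 + 3*a^2 - 18*a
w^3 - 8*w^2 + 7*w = w*(w - 7)*(w - 1)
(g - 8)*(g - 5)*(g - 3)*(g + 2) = g^4 - 14*g^3 + 47*g^2 + 38*g - 240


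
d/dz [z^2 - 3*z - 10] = 2*z - 3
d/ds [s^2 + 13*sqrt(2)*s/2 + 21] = 2*s + 13*sqrt(2)/2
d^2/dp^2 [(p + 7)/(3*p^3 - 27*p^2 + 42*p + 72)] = 2*((p + 7)*(3*p^2 - 18*p + 14)^2 + (-3*p^2 + 18*p - 3*(p - 3)*(p + 7) - 14)*(p^3 - 9*p^2 + 14*p + 24))/(3*(p^3 - 9*p^2 + 14*p + 24)^3)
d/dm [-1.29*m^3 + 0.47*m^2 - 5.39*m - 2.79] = -3.87*m^2 + 0.94*m - 5.39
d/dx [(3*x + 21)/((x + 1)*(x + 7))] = -3/(x^2 + 2*x + 1)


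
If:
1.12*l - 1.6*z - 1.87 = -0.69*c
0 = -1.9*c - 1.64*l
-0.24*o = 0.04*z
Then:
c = -2.63348052990767*z - 3.07788036932959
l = 3.05098354074669*z + 3.56583701324769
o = -0.166666666666667*z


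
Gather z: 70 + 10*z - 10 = 10*z + 60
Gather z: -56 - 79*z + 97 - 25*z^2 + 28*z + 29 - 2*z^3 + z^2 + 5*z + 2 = -2*z^3 - 24*z^2 - 46*z + 72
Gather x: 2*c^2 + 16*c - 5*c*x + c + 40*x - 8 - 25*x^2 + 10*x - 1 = 2*c^2 + 17*c - 25*x^2 + x*(50 - 5*c) - 9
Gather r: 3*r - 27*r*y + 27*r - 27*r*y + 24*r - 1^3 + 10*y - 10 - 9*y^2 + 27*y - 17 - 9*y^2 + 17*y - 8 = r*(54 - 54*y) - 18*y^2 + 54*y - 36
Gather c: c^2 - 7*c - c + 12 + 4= c^2 - 8*c + 16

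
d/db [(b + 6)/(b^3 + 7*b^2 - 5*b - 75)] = (-2*b^2 - 15*b - 9)/(b^5 + 9*b^4 - 6*b^3 - 190*b^2 - 75*b + 1125)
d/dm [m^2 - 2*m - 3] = 2*m - 2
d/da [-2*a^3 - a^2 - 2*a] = -6*a^2 - 2*a - 2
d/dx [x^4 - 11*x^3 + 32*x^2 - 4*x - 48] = 4*x^3 - 33*x^2 + 64*x - 4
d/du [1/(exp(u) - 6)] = -exp(u)/(exp(u) - 6)^2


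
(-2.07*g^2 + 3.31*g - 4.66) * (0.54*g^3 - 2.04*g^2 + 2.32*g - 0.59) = -1.1178*g^5 + 6.0102*g^4 - 14.0712*g^3 + 18.4069*g^2 - 12.7641*g + 2.7494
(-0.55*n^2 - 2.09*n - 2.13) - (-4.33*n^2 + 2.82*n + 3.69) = 3.78*n^2 - 4.91*n - 5.82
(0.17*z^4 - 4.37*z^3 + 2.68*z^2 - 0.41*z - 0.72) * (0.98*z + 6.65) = 0.1666*z^5 - 3.1521*z^4 - 26.4341*z^3 + 17.4202*z^2 - 3.4321*z - 4.788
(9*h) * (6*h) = 54*h^2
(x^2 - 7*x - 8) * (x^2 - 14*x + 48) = x^4 - 21*x^3 + 138*x^2 - 224*x - 384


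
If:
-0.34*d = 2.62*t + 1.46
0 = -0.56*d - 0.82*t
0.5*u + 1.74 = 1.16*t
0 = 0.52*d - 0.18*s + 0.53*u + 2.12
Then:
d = 1.01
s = -0.26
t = -0.69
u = -5.08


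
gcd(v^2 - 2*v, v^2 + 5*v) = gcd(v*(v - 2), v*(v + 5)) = v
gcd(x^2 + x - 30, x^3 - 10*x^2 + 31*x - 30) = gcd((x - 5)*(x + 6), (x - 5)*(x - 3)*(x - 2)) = x - 5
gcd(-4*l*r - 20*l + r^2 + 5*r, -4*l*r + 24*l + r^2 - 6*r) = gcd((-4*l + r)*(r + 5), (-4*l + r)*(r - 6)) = -4*l + r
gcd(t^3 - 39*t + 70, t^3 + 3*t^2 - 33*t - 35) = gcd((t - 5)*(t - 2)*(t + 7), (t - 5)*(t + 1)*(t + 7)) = t^2 + 2*t - 35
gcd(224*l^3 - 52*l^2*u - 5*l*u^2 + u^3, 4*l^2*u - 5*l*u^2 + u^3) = -4*l + u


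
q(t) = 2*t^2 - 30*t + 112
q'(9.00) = 6.00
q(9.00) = 4.00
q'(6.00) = -6.00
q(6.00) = 4.00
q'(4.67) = -11.32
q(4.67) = 15.52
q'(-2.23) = -38.92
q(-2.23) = 188.85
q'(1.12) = -25.52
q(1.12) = 80.91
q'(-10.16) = -70.64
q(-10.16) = 623.25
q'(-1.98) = -37.92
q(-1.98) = 179.24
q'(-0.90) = -33.60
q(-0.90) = 140.62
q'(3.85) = -14.60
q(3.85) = 26.14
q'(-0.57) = -32.28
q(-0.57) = 129.75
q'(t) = 4*t - 30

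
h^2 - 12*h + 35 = (h - 7)*(h - 5)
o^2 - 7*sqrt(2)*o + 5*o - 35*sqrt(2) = (o + 5)*(o - 7*sqrt(2))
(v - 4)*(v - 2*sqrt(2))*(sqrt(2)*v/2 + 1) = sqrt(2)*v^3/2 - 2*sqrt(2)*v^2 - v^2 - 2*sqrt(2)*v + 4*v + 8*sqrt(2)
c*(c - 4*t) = c^2 - 4*c*t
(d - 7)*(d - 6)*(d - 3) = d^3 - 16*d^2 + 81*d - 126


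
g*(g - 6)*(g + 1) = g^3 - 5*g^2 - 6*g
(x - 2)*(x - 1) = x^2 - 3*x + 2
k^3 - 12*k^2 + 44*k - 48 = (k - 6)*(k - 4)*(k - 2)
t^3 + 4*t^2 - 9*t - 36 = (t - 3)*(t + 3)*(t + 4)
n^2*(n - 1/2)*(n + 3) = n^4 + 5*n^3/2 - 3*n^2/2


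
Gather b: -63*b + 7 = 7 - 63*b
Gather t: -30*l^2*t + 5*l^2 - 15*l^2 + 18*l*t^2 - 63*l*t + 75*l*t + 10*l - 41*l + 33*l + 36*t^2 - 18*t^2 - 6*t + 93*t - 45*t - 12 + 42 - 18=-10*l^2 + 2*l + t^2*(18*l + 18) + t*(-30*l^2 + 12*l + 42) + 12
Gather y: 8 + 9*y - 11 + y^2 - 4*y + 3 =y^2 + 5*y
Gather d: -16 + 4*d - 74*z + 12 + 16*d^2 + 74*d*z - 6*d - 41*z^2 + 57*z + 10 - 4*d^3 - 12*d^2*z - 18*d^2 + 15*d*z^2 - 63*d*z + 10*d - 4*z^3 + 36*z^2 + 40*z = -4*d^3 + d^2*(-12*z - 2) + d*(15*z^2 + 11*z + 8) - 4*z^3 - 5*z^2 + 23*z + 6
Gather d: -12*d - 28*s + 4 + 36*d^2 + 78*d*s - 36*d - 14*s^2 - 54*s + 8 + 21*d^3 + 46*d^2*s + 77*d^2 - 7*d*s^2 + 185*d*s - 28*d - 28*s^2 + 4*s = 21*d^3 + d^2*(46*s + 113) + d*(-7*s^2 + 263*s - 76) - 42*s^2 - 78*s + 12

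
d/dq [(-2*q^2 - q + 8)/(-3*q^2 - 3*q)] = (q^2 + 16*q + 8)/(3*q^2*(q^2 + 2*q + 1))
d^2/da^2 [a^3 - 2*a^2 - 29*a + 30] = 6*a - 4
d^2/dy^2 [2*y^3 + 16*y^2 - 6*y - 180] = 12*y + 32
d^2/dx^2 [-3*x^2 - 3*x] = -6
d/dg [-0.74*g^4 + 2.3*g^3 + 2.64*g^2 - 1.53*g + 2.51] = -2.96*g^3 + 6.9*g^2 + 5.28*g - 1.53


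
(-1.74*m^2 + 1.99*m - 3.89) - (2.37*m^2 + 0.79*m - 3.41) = -4.11*m^2 + 1.2*m - 0.48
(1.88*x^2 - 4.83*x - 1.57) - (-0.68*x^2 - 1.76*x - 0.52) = 2.56*x^2 - 3.07*x - 1.05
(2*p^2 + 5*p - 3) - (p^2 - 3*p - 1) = p^2 + 8*p - 2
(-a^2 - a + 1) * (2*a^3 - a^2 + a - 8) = -2*a^5 - a^4 + 2*a^3 + 6*a^2 + 9*a - 8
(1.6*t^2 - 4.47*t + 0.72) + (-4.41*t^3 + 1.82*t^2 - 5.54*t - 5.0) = -4.41*t^3 + 3.42*t^2 - 10.01*t - 4.28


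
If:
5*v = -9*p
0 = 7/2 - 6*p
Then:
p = 7/12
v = -21/20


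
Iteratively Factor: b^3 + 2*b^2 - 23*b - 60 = (b - 5)*(b^2 + 7*b + 12) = (b - 5)*(b + 3)*(b + 4)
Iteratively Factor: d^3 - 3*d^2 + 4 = (d - 2)*(d^2 - d - 2) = (d - 2)^2*(d + 1)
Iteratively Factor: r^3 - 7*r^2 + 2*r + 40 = (r - 4)*(r^2 - 3*r - 10) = (r - 5)*(r - 4)*(r + 2)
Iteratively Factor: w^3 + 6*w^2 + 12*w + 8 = (w + 2)*(w^2 + 4*w + 4) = (w + 2)^2*(w + 2)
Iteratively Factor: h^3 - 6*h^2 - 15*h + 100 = (h + 4)*(h^2 - 10*h + 25) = (h - 5)*(h + 4)*(h - 5)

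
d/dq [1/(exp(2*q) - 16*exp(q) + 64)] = 2*(8 - exp(q))*exp(q)/(exp(2*q) - 16*exp(q) + 64)^2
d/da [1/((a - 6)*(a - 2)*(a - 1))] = (-(a - 6)*(a - 2) - (a - 6)*(a - 1) - (a - 2)*(a - 1))/((a - 6)^2*(a - 2)^2*(a - 1)^2)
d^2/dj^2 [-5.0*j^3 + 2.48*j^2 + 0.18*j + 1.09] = 4.96 - 30.0*j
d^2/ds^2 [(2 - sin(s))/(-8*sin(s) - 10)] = 13*(4*sin(s)^2 - 5*sin(s) - 8)/(2*(4*sin(s) + 5)^3)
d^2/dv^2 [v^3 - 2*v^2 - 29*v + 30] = 6*v - 4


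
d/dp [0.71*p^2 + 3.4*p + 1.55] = 1.42*p + 3.4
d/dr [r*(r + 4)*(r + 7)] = 3*r^2 + 22*r + 28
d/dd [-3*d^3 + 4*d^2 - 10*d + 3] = -9*d^2 + 8*d - 10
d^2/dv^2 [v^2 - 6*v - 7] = 2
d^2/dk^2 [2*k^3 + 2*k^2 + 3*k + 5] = 12*k + 4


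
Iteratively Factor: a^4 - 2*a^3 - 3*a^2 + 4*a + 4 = (a - 2)*(a^3 - 3*a - 2) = (a - 2)*(a + 1)*(a^2 - a - 2) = (a - 2)*(a + 1)^2*(a - 2)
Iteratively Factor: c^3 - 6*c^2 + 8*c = (c)*(c^2 - 6*c + 8) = c*(c - 2)*(c - 4)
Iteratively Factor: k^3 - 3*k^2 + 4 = (k + 1)*(k^2 - 4*k + 4) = (k - 2)*(k + 1)*(k - 2)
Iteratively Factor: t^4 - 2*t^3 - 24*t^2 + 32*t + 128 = (t + 2)*(t^3 - 4*t^2 - 16*t + 64) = (t + 2)*(t + 4)*(t^2 - 8*t + 16) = (t - 4)*(t + 2)*(t + 4)*(t - 4)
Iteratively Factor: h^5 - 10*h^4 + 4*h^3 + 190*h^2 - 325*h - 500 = (h - 5)*(h^4 - 5*h^3 - 21*h^2 + 85*h + 100) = (h - 5)^2*(h^3 - 21*h - 20) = (h - 5)^2*(h + 1)*(h^2 - h - 20) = (h - 5)^3*(h + 1)*(h + 4)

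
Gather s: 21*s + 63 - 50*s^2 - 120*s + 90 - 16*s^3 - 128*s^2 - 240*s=-16*s^3 - 178*s^2 - 339*s + 153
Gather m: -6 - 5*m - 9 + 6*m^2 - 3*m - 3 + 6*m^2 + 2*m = 12*m^2 - 6*m - 18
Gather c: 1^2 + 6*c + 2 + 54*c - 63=60*c - 60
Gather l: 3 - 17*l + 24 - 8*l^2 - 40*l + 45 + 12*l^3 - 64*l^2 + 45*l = 12*l^3 - 72*l^2 - 12*l + 72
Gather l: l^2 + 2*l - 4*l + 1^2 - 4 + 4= l^2 - 2*l + 1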